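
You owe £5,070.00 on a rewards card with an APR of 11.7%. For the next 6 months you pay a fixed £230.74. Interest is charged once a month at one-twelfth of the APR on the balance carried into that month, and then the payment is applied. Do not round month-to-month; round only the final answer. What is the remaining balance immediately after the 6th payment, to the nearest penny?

£3,955.29

Monthly rate r = 11.7%/12 = 0.975% = 0.00975.
Each month: B ← B·(1+r) − £230.74.
Month 1: interest £49.43; balance after payment £4,888.69.
Month 2: interest £47.66; balance after payment £4,705.62.
Month 3: interest £45.88; balance after payment £4,520.76.
Month 4: interest £44.08; balance after payment £4,334.09.
Month 5: interest £42.26; balance after payment £4,145.61.
Month 6: interest £40.42; balance after payment £3,955.29.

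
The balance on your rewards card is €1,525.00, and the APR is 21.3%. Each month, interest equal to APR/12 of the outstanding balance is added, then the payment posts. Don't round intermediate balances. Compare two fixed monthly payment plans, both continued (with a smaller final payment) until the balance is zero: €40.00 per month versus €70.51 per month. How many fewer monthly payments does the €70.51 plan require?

Monthly rate r = 21.3%/12 = 1.775% = 0.01775.
At €40.00/mo: n = ⌈−ln(1 − rB₀/P)/ln(1+r)⌉ = 65 payments (last €7.32); total interest = total paid − €1,525.00 = €1,042.32.
At €70.51/mo: 28 payments (last €37.42); total interest €416.19.
Payments saved = 65 − 28 = 37.

37 fewer payments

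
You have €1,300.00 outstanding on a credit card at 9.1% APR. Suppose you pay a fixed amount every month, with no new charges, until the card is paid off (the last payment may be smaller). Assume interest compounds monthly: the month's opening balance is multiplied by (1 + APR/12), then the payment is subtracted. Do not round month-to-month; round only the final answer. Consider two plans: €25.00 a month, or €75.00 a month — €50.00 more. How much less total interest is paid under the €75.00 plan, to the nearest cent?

€260.24

Monthly rate r = 9.1%/12 = 0.758333% = 0.00758333.
At €25.00/mo: n = ⌈−ln(1 − rB₀/P)/ln(1+r)⌉ = 67 payments (last €9.33); total interest = total paid − €1,300.00 = €359.33.
At €75.00/mo: 19 payments (last €49.09); total interest €99.09.
Interest saved = €359.33 − €99.09 = €260.24.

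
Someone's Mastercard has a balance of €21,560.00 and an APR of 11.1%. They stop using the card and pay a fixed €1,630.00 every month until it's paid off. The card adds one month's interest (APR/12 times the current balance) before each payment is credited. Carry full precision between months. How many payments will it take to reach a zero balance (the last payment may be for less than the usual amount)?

Monthly rate r = 11.1%/12 = 0.925% = 0.00925.
Recurrence: B ← B·(1+r) − €1,630.00.
Month 1: interest €199.43; balance after payment €20,129.43.
Month 2: interest €186.20; balance after payment €18,685.63.
Closed form: n = −ln(1 − rB₀/P)/ln(1+r) = −ln(0.87765)/ln(1.00925) ≈ 14.174, so the balance reaches zero during payment 15.

15 months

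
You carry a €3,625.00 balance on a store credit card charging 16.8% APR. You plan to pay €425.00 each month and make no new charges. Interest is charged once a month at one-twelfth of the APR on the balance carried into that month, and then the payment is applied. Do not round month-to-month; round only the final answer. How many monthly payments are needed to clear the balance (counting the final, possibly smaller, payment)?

10 payments

Monthly rate r = 16.8%/12 = 1.4% = 0.014.
Recurrence: B ← B·(1+r) − €425.00.
Month 1: interest €50.75; balance after payment €3,250.75.
Month 2: interest €45.51; balance after payment €2,871.26.
Closed form: n = −ln(1 − rB₀/P)/ln(1+r) = −ln(0.88059)/ln(1.014) ≈ 9.147, so the balance reaches zero during payment 10.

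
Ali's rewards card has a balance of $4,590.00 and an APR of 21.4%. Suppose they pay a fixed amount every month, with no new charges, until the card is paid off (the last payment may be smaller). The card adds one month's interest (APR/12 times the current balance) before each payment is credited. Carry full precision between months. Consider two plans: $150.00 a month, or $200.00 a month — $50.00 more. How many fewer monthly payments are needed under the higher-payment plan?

Monthly rate r = 21.4%/12 = 1.78333% = 0.0178333.
At $150.00/mo: n = ⌈−ln(1 − rB₀/P)/ln(1+r)⌉ = 45 payments (last $95.73); total interest = total paid − $4,590.00 = $2,105.73.
At $200.00/mo: 30 payments (last $156.39); total interest $1,366.39.
Payments saved = 45 − 30 = 15.

15 fewer payments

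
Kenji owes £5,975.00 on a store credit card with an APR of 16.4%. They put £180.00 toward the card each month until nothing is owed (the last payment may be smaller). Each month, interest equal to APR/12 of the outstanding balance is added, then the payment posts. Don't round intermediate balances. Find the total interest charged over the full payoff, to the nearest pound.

£2,041

Monthly rate r = 16.4%/12 = 1.36667% = 0.0136667.
Payoff takes n = ⌈−ln(1 − rB₀/P)/ln(1+r)⌉ = ⌈44.534⌉ = 45 payments; the last is £96.41.
Total paid = 44·£180.00 + £96.41 = £8,016.41.
Total interest = total paid − principal = £8,016.41 − £5,975.00 = £2,041.41.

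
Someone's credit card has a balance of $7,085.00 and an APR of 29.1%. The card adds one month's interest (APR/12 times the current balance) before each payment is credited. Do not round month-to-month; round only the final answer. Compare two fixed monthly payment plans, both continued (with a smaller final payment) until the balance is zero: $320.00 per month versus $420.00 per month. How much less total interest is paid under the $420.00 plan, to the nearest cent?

Monthly rate r = 29.1%/12 = 2.425% = 0.02425.
At $320.00/mo: n = ⌈−ln(1 − rB₀/P)/ln(1+r)⌉ = 33 payments (last $41.75); total interest = total paid − $7,085.00 = $3,196.75.
At $420.00/mo: 22 payments (last $401.48); total interest $2,136.48.
Interest saved = $3,196.75 − $2,136.48 = $1,060.27.

$1,060.27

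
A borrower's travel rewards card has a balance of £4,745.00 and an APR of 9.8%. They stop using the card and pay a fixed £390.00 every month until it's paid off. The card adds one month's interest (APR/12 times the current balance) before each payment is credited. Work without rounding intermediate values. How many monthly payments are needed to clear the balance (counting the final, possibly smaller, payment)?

Monthly rate r = 9.8%/12 = 0.816667% = 0.00816667.
Recurrence: B ← B·(1+r) − £390.00.
Month 1: interest £38.75; balance after payment £4,393.75.
Month 2: interest £35.88; balance after payment £4,039.63.
Closed form: n = −ln(1 − rB₀/P)/ln(1+r) = −ln(0.90064)/ln(1.00817) ≈ 12.867, so the balance reaches zero during payment 13.

13 payments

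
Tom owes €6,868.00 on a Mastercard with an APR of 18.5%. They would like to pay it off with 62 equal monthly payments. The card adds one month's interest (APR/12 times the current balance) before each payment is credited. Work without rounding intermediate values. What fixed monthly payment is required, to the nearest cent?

€172.81

Monthly rate r = 18.5%/12 = 1.54167% = 0.0154167.
Level-payment amortization: P = B₀·r / (1 − (1+r)^(−n)) = 6868.00·0.0154167 / (1 − 1.01542^(−62)).
Denominator 1 − (1+r)^(−62) = 0.612694043.
P = 105.882 / 0.612694043 ≈ 172.81.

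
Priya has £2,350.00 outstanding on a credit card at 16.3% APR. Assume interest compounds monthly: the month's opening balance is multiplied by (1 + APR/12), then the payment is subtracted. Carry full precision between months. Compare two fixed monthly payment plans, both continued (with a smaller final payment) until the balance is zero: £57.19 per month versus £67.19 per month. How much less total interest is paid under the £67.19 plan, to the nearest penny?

Monthly rate r = 16.3%/12 = 1.35833% = 0.0135833.
At £57.19/mo: n = ⌈−ln(1 − rB₀/P)/ln(1+r)⌉ = 61 payments (last £30.95); total interest = total paid − £2,350.00 = £1,112.35.
At £67.19/mo: 48 payments (last £51.85); total interest £859.78.
Interest saved = £1,112.35 − £859.78 = £252.57.

£252.57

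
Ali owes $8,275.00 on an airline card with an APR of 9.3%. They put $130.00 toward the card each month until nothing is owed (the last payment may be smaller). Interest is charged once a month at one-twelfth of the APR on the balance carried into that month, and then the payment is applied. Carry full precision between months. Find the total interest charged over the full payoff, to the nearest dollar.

Monthly rate r = 9.3%/12 = 0.775% = 0.00775.
Payoff takes n = ⌈−ln(1 − rB₀/P)/ln(1+r)⌉ = ⌈88.065⌉ = 89 payments; the last is $8.44.
Total paid = 88·$130.00 + $8.44 = $11,448.44.
Total interest = total paid − principal = $11,448.44 − $8,275.00 = $3,173.44.

$3,173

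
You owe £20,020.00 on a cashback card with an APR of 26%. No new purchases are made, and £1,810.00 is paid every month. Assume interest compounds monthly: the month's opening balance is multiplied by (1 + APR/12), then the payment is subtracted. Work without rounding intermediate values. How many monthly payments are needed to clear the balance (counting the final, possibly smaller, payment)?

Monthly rate r = 26%/12 = 2.16667% = 0.0216667.
Recurrence: B ← B·(1+r) − £1,810.00.
Month 1: interest £433.77; balance after payment £18,643.77.
Month 2: interest £403.95; balance after payment £17,237.71.
Closed form: n = −ln(1 − rB₀/P)/ln(1+r) = −ln(0.76035)/ln(1.02167) ≈ 12.782, so the balance reaches zero during payment 13.

13 months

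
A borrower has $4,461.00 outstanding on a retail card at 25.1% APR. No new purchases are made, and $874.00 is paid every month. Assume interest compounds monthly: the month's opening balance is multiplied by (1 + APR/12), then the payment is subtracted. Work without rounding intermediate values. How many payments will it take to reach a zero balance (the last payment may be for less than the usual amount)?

6 months

Monthly rate r = 25.1%/12 = 2.09167% = 0.0209167.
Recurrence: B ← B·(1+r) − $874.00.
Month 1: interest $93.31; balance after payment $3,680.31.
Month 2: interest $76.98; balance after payment $2,883.29.
Month 3: interest $60.31; balance after payment $2,069.60.
Month 4: interest $43.29; balance after payment $1,238.89.
Month 5: interest $25.91; balance after payment $390.80.
Month 6: interest $8.17; balance after payment $0.00.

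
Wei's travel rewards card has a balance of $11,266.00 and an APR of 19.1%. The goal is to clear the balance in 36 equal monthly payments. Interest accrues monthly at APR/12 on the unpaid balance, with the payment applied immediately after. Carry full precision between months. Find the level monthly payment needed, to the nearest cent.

Monthly rate r = 19.1%/12 = 1.59167% = 0.0159167.
Level-payment amortization: P = B₀·r / (1 − (1+r)^(−n)) = 11266.00·0.0159167 / (1 − 1.01592^(−36)).
Denominator 1 − (1+r)^(−36) = 0.433618666.
P = 179.317 / 0.433618666 ≈ 413.54.

$413.54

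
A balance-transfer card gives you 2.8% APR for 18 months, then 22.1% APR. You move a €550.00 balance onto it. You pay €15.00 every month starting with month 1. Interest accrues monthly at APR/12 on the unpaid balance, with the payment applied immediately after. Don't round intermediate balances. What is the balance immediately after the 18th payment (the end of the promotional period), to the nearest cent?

€298.14

Promo months 1–18 at r₀ = 2.8%/12 = 0.00233333; months 19+ at r₁ = 22.1%/12 = 0.0184167.
After month 18: iterate B ← B·(1+r₀) − €15.00 for 18 months → €298.14.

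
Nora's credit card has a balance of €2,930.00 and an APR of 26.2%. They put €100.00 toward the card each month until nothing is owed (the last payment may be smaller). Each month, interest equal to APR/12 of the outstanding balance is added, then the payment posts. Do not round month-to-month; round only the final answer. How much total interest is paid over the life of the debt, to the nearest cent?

Monthly rate r = 26.2%/12 = 2.18333% = 0.0218333.
Payoff takes n = ⌈−ln(1 − rB₀/P)/ln(1+r)⌉ = ⌈47.266⌉ = 48 payments; the last is €26.79.
Total paid = 47·€100.00 + €26.79 = €4,726.79.
Total interest = total paid − principal = €4,726.79 − €2,930.00 = €1,796.79.

€1,796.79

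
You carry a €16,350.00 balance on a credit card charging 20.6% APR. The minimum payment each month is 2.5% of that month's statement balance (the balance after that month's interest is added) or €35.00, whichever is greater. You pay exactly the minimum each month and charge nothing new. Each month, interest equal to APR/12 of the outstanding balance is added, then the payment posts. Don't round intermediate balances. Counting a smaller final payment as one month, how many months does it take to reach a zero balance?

365 months

Monthly rate r = 20.6%/12 = 1.71667% = 0.0171667.
While 2.5% of the post-interest balance exceeds €35.00, each month B ← (B·(1+r))·(1 − 0.025), i.e. B shrinks by the factor (1+r)·0.975 = 0.99174.
This holds for months 1–299. Entering month 300 the balance is €1,368.17; 2.5% of the post-interest balance is now below €35.00, so the flat €35.00 minimum applies from here.
From month 300 a fixed €35.00 at rate r clears €1,368.17 in 66 more payments. Total: 299 + 66 = 365 months.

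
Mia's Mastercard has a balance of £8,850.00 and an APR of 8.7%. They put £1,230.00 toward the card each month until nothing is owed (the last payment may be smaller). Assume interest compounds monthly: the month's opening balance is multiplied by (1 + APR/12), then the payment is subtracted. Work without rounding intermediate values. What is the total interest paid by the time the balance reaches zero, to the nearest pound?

£273

Monthly rate r = 8.7%/12 = 0.725% = 0.00725.
Payoff takes n = ⌈−ln(1 − rB₀/P)/ln(1+r)⌉ = ⌈7.416⌉ = 8 payments; the last is £513.17.
Total paid = 7·£1,230.00 + £513.17 = £9,123.17.
Total interest = total paid − principal = £9,123.17 − £8,850.00 = £273.17.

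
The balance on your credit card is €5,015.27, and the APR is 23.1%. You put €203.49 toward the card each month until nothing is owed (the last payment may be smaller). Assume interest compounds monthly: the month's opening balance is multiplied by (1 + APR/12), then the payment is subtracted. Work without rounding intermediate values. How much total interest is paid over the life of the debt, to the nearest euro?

€1,851

Monthly rate r = 23.1%/12 = 1.925% = 0.01925.
Payoff takes n = ⌈−ln(1 − rB₀/P)/ln(1+r)⌉ = ⌈33.738⌉ = 34 payments; the last is €150.63.
Total paid = 33·€203.49 + €150.63 = €6,865.80.
Total interest = total paid − principal = €6,865.80 − €5,015.27 = €1,850.53.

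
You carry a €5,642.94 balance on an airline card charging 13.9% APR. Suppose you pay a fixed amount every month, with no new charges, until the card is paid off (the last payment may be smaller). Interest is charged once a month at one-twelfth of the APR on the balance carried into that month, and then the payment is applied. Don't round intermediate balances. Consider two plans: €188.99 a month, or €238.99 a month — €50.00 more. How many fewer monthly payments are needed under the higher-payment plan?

Monthly rate r = 13.9%/12 = 1.15833% = 0.0115833.
At €188.99/mo: n = ⌈−ln(1 − rB₀/P)/ln(1+r)⌉ = 37 payments (last €161.45); total interest = total paid − €5,642.94 = €1,322.15.
At €238.99/mo: 28 payments (last €178.02); total interest €987.81.
Payments saved = 37 − 28 = 9.

9 fewer payments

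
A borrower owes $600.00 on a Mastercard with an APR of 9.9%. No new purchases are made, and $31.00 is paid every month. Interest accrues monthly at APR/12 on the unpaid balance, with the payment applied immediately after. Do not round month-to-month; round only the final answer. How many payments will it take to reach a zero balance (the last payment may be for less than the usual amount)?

Monthly rate r = 9.9%/12 = 0.825% = 0.00825.
Recurrence: B ← B·(1+r) − $31.00.
Month 1: interest $4.95; balance after payment $573.95.
Month 2: interest $4.74; balance after payment $547.69.
Closed form: n = −ln(1 − rB₀/P)/ln(1+r) = −ln(0.84032)/ln(1.00825) ≈ 21.174, so the balance reaches zero during payment 22.

22 months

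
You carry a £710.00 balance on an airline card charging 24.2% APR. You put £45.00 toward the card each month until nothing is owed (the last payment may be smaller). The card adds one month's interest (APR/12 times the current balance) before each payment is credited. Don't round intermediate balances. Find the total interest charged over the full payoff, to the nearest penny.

Monthly rate r = 24.2%/12 = 2.01667% = 0.0201667.
Payoff takes n = ⌈−ln(1 − rB₀/P)/ln(1+r)⌉ = ⌈19.182⌉ = 20 payments; the last is £8.28.
Total paid = 19·£45.00 + £8.28 = £863.28.
Total interest = total paid − principal = £863.28 − £710.00 = £153.28.

£153.28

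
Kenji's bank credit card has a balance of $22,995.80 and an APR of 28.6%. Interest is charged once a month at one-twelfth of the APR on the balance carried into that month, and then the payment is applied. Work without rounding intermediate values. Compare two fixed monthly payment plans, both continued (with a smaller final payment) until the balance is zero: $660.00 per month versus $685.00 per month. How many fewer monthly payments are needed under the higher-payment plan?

Monthly rate r = 28.6%/12 = 2.38333% = 0.0238333.
At $660.00/mo: n = ⌈−ln(1 − rB₀/P)/ln(1+r)⌉ = 76 payments (last $220.40); total interest = total paid − $22,995.80 = $26,724.60.
At $685.00/mo: 69 payments (last $242.31); total interest $23,826.51.
Payments saved = 76 − 69 = 7.

7 fewer payments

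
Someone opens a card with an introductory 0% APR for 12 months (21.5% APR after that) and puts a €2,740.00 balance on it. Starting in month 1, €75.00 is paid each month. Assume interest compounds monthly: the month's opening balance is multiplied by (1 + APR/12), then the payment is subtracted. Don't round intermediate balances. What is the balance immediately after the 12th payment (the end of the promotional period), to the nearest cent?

Promo months 1–12 at r₀ = 0%/12 = 0; months 13+ at r₁ = 21.5%/12 = 0.0179167.
After month 12 (no interest yet): B = €2,740.00 − 12·€75.00 = €1,840.00.

€1,840.00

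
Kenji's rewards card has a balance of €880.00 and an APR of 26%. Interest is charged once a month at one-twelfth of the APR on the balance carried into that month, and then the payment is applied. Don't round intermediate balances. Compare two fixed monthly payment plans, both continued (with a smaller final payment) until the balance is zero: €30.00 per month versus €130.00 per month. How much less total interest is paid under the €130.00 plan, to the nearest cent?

Monthly rate r = 26%/12 = 2.16667% = 0.0216667.
At €30.00/mo: n = ⌈−ln(1 − rB₀/P)/ln(1+r)⌉ = 48 payments (last €2.72); total interest = total paid − €880.00 = €532.72.
At €130.00/mo: 8 payments (last €52.24); total interest €82.24.
Interest saved = €532.72 − €82.24 = €450.48.

€450.48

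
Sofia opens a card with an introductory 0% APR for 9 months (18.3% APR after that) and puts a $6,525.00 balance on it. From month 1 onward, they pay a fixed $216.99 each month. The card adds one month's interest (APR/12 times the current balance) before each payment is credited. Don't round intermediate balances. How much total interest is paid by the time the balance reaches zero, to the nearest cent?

Promo months 1–9 at r₀ = 0%/12 = 0; months 10+ at r₁ = 18.3%/12 = 0.01525.
After month 9 (no interest yet): B = $6,525.00 − 9·$216.99 = $4,572.09.
Then at r₁ with $216.99/mo: n₂ = −ln(1 − r₁·B/P)/ln(1+r₁) ≈ 25.61 → 26 more payments.
Total paid = 34·$216.99 + $132.88 = $7,510.54; interest = $7,510.54 − $6,525.00 = $985.54.

$985.54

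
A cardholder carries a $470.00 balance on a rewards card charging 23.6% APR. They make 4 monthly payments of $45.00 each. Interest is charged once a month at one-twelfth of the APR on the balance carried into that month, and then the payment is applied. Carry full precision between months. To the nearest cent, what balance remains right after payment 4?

Monthly rate r = 23.6%/12 = 1.96667% = 0.0196667.
Each month: B ← B·(1+r) − $45.00.
Month 1: interest $9.24; balance after payment $434.24.
Month 2: interest $8.54; balance after payment $397.78.
Month 3: interest $7.82; balance after payment $360.61.
Month 4: interest $7.09; balance after payment $322.70.

$322.70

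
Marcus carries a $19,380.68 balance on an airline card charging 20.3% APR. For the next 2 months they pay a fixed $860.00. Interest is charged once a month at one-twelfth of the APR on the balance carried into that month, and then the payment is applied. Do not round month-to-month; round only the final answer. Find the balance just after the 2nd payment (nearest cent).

$18,307.39

Monthly rate r = 20.3%/12 = 1.69167% = 0.0169167.
Each month: B ← B·(1+r) − $860.00.
Month 1: interest $327.86; balance after payment $18,848.54.
Month 2: interest $318.85; balance after payment $18,307.39.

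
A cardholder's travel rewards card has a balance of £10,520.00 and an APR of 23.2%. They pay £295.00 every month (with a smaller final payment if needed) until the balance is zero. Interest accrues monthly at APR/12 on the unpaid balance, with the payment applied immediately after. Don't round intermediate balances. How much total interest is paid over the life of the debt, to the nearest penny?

£7,495.53

Monthly rate r = 23.2%/12 = 1.93333% = 0.0193333.
Payoff takes n = ⌈−ln(1 − rB₀/P)/ln(1+r)⌉ = ⌈61.069⌉ = 62 payments; the last is £20.53.
Total paid = 61·£295.00 + £20.53 = £18,015.53.
Total interest = total paid − principal = £18,015.53 − £10,520.00 = £7,495.53.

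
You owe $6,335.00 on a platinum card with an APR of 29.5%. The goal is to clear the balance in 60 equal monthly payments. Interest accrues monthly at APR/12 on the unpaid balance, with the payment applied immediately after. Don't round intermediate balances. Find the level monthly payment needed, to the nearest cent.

Monthly rate r = 29.5%/12 = 2.45833% = 0.0245833.
Level-payment amortization: P = B₀·r / (1 − (1+r)^(−n)) = 6335.00·0.0245833 / (1 − 1.02458^(−60)).
Denominator 1 − (1+r)^(−60) = 0.767103598.
P = 155.735 / 0.767103598 ≈ 203.02.

$203.02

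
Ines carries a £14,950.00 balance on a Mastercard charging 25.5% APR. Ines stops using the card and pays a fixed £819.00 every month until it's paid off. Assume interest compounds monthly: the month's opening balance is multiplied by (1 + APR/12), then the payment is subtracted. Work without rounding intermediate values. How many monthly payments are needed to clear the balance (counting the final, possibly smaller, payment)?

Monthly rate r = 25.5%/12 = 2.125% = 0.02125.
Recurrence: B ← B·(1+r) − £819.00.
Month 1: interest £317.69; balance after payment £14,448.69.
Month 2: interest £307.03; balance after payment £13,936.72.
Closed form: n = −ln(1 − rB₀/P)/ln(1+r) = −ln(0.6121)/ln(1.02125) ≈ 23.344, so the balance reaches zero during payment 24.

24 months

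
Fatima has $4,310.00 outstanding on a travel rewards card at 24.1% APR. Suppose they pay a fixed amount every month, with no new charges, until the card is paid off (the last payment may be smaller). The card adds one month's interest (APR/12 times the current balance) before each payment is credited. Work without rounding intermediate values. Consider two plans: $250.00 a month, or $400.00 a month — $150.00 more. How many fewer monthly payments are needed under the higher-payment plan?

Monthly rate r = 24.1%/12 = 2.00833% = 0.0200833.
At $250.00/mo: n = ⌈−ln(1 − rB₀/P)/ln(1+r)⌉ = 22 payments (last $94.11); total interest = total paid − $4,310.00 = $1,034.11.
At $400.00/mo: 13 payments (last $106.22); total interest $596.22.
Payments saved = 22 − 13 = 9.

9 fewer payments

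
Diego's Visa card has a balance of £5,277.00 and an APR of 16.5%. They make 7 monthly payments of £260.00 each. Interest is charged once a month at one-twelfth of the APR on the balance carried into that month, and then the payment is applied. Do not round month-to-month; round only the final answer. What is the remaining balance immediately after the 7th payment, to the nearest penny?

£3,909.53

Monthly rate r = 16.5%/12 = 1.375% = 0.01375.
Each month: B ← B·(1+r) − £260.00.
Month 1: interest £72.56; balance after payment £5,089.56.
Month 2: interest £69.98; balance after payment £4,899.54.
Month 3: interest £67.37; balance after payment £4,706.91.
Month 4: interest £64.72; balance after payment £4,511.63.
Month 5: interest £62.03; balance after payment £4,313.66.
Month 6: interest £59.31; balance after payment £4,112.98.
Month 7: interest £56.55; balance after payment £3,909.53.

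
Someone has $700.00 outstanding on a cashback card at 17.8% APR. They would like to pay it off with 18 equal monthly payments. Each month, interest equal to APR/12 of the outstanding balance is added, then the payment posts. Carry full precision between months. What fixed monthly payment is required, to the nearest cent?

$44.60

Monthly rate r = 17.8%/12 = 1.48333% = 0.0148333.
Level-payment amortization: P = B₀·r / (1 − (1+r)^(−n)) = 700.00·0.0148333 / (1 − 1.01483^(−18)).
Denominator 1 − (1+r)^(−18) = 0.23282406.
P = 10.3833 / 0.23282406 ≈ 44.60.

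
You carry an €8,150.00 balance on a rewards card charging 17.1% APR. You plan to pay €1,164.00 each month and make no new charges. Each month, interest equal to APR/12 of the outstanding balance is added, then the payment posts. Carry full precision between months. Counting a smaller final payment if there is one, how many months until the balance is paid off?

8 months

Monthly rate r = 17.1%/12 = 1.425% = 0.01425.
Recurrence: B ← B·(1+r) − €1,164.00.
Month 1: interest €116.14; balance after payment €7,102.14.
Month 2: interest €101.21; balance after payment €6,039.34.
Closed form: n = −ln(1 − rB₀/P)/ln(1+r) = −ln(0.90023)/ln(1.01425) ≈ 7.429, so the balance reaches zero during payment 8.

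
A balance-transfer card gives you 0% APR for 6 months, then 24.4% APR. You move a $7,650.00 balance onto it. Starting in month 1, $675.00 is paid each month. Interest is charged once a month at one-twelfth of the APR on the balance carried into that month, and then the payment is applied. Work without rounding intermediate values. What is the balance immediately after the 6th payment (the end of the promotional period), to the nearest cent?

Promo months 1–6 at r₀ = 0%/12 = 0; months 7+ at r₁ = 24.4%/12 = 0.0203333.
After month 6 (no interest yet): B = $7,650.00 − 6·$675.00 = $3,600.00.

$3,600.00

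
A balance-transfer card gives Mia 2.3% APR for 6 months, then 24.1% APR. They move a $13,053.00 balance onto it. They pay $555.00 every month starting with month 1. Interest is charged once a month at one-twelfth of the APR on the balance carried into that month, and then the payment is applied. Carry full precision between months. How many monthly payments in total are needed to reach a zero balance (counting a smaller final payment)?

Promo months 1–6 at r₀ = 2.3%/12 = 0.00191667; months 7+ at r₁ = 24.1%/12 = 0.0200833.
After month 6: iterate B ← B·(1+r₀) − $555.00 for 6 months → $9,857.83.
Then at r₁ with $555.00/mo: n₂ = −ln(1 − r₁·B/P)/ln(1+r₁) ≈ 22.19 → 23 more payments.

29 months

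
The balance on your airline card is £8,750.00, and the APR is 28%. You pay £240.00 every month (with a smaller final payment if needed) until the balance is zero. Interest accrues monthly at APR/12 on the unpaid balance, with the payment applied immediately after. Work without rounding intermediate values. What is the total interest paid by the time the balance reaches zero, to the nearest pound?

£11,039

Monthly rate r = 28%/12 = 2.33333% = 0.0233333.
Payoff takes n = ⌈−ln(1 − rB₀/P)/ln(1+r)⌉ = ⌈82.451⌉ = 83 payments; the last is £108.98.
Total paid = 82·£240.00 + £108.98 = £19,788.98.
Total interest = total paid − principal = £19,788.98 − £8,750.00 = £11,038.98.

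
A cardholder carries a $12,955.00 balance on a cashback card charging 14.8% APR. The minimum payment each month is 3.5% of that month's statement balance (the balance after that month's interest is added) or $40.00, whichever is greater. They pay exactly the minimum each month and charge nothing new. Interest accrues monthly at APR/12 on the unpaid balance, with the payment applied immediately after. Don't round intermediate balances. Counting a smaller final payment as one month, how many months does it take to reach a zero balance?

140 months

Monthly rate r = 14.8%/12 = 1.23333% = 0.0123333.
While 3.5% of the post-interest balance exceeds $40.00, each month B ← (B·(1+r))·(1 − 0.035), i.e. B shrinks by the factor (1+r)·0.965 = 0.9769.
This holds for months 1–105. Entering month 106 the balance is $1,113.72; 3.5% of the post-interest balance is now below $40.00, so the flat $40.00 minimum applies from here.
From month 106 a fixed $40.00 at rate r clears $1,113.72 in 35 more payments. Total: 105 + 35 = 140 months.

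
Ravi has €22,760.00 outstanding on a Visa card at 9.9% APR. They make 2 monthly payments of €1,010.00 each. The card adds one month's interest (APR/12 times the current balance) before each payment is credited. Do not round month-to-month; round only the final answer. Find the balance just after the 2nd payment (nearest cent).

€21,108.76

Monthly rate r = 9.9%/12 = 0.825% = 0.00825.
Each month: B ← B·(1+r) − €1,010.00.
Month 1: interest €187.77; balance after payment €21,937.77.
Month 2: interest €180.99; balance after payment €21,108.76.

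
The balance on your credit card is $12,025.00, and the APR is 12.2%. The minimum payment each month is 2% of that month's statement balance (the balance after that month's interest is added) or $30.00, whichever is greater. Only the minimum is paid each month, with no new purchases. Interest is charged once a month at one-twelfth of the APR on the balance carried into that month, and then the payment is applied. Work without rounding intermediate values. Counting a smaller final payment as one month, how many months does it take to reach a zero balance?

Monthly rate r = 12.2%/12 = 1.01667% = 0.0101667.
While 2% of the post-interest balance exceeds $30.00, each month B ← (B·(1+r))·(1 − 0.02), i.e. B shrinks by the factor (1+r)·0.98 = 0.98996.
This holds for months 1–208. Entering month 209 the balance is $1,475.23; 2% of the post-interest balance is now below $30.00, so the flat $30.00 minimum applies from here.
From month 209 a fixed $30.00 at rate r clears $1,475.23 in 69 more payments. Total: 208 + 69 = 277 months.

277 months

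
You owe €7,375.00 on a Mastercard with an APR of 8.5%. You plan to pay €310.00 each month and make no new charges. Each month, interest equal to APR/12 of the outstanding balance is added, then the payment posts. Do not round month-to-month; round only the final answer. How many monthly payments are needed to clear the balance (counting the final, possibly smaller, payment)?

Monthly rate r = 8.5%/12 = 0.708333% = 0.00708333.
Recurrence: B ← B·(1+r) − €310.00.
Month 1: interest €52.24; balance after payment €7,117.24.
Month 2: interest €50.41; balance after payment €6,857.65.
Closed form: n = −ln(1 − rB₀/P)/ln(1+r) = −ln(0.83149)/ln(1.00708) ≈ 26.145, so the balance reaches zero during payment 27.

27 payments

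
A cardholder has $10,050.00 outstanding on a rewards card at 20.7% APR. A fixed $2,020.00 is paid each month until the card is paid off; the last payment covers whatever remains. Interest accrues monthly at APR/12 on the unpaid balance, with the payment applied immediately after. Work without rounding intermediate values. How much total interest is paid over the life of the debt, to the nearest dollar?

$551

Monthly rate r = 20.7%/12 = 1.725% = 0.01725.
Payoff takes n = ⌈−ln(1 − rB₀/P)/ln(1+r)⌉ = ⌈5.247⌉ = 6 payments; the last is $501.22.
Total paid = 5·$2,020.00 + $501.22 = $10,601.22.
Total interest = total paid − principal = $10,601.22 − $10,050.00 = $551.22.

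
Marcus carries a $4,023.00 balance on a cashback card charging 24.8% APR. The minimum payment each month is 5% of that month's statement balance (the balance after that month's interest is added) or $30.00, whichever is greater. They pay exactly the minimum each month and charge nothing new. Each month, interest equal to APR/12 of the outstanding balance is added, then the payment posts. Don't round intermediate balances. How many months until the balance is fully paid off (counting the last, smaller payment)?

88 months

Monthly rate r = 24.8%/12 = 2.06667% = 0.0206667.
While 5% of the post-interest balance exceeds $30.00, each month B ← (B·(1+r))·(1 − 0.05), i.e. B shrinks by the factor (1+r)·0.95 = 0.96963.
This holds for months 1–63. Entering month 64 the balance is $576.53; 5% of the post-interest balance is now below $30.00, so the flat $30.00 minimum applies from here.
From month 64 a fixed $30.00 at rate r clears $576.53 in 25 more payments. Total: 63 + 25 = 88 months.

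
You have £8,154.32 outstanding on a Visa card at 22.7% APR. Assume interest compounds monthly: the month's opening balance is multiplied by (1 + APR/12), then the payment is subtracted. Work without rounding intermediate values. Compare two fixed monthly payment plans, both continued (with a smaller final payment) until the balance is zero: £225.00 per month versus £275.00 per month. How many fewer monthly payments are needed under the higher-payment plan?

Monthly rate r = 22.7%/12 = 1.89167% = 0.0189167.
At £225.00/mo: n = ⌈−ln(1 − rB₀/P)/ln(1+r)⌉ = 62 payments (last £166.64); total interest = total paid − £8,154.32 = £5,737.32.
At £275.00/mo: 44 payments (last £253.34); total interest £3,924.02.
Payments saved = 62 − 44 = 18.

18 fewer payments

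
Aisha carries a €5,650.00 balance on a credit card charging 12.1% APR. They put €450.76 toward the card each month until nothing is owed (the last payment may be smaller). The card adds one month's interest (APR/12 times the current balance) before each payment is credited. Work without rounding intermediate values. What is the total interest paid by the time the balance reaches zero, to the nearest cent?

Monthly rate r = 12.1%/12 = 1.00833% = 0.0100833.
Payoff takes n = ⌈−ln(1 − rB₀/P)/ln(1+r)⌉ = ⌈13.468⌉ = 14 payments; the last is €211.39.
Total paid = 13·€450.76 + €211.39 = €6,071.27.
Total interest = total paid − principal = €6,071.27 − €5,650.00 = €421.27.

€421.27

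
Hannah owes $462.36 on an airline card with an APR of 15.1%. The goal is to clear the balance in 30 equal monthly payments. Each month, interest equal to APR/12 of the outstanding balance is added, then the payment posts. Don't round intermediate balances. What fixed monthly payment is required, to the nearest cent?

Monthly rate r = 15.1%/12 = 1.25833% = 0.0125833.
Level-payment amortization: P = B₀·r / (1 − (1+r)^(−n)) = 462.36·0.0125833 / (1 − 1.01258^(−30)).
Denominator 1 − (1+r)^(−30) = 0.31281012.
P = 5.81803 / 0.31281012 ≈ 18.60.

$18.60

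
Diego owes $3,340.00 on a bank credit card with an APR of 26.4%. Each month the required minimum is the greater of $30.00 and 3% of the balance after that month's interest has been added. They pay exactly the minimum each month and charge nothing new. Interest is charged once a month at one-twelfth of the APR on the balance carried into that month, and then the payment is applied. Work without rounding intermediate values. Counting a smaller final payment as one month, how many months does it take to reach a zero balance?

200 months

Monthly rate r = 26.4%/12 = 2.2% = 0.022.
While 3% of the post-interest balance exceeds $30.00, each month B ← (B·(1+r))·(1 − 0.03), i.e. B shrinks by the factor (1+r)·0.97 = 0.99134.
This holds for months 1–142. Entering month 143 the balance is $971.31; 3% of the post-interest balance is now below $30.00, so the flat $30.00 minimum applies from here.
From month 143 a fixed $30.00 at rate r clears $971.31 in 58 more payments. Total: 142 + 58 = 200 months.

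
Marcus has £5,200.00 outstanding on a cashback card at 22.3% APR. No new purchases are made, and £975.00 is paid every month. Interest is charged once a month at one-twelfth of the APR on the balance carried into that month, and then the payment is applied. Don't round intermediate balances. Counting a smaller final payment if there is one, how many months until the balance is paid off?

Monthly rate r = 22.3%/12 = 1.85833% = 0.0185833.
Recurrence: B ← B·(1+r) − £975.00.
Month 1: interest £96.63; balance after payment £4,321.63.
Month 2: interest £80.31; balance after payment £3,426.94.
Month 3: interest £63.68; balance after payment £2,515.63.
Month 4: interest £46.75; balance after payment £1,587.38.
Month 5: interest £29.50; balance after payment £641.88.
Month 6: interest £11.93; balance after payment £0.00.

6 payments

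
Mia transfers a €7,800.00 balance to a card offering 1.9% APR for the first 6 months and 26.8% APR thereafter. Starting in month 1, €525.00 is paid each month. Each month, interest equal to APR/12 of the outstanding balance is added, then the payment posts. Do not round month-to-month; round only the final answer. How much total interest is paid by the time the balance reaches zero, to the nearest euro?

Promo months 1–6 at r₀ = 1.9%/12 = 0.00158333; months 7+ at r₁ = 26.8%/12 = 0.0223333.
After month 6: iterate B ← B·(1+r₀) − €525.00 for 6 months → €4,711.90.
Then at r₁ with €525.00/mo: n₂ = −ln(1 − r₁·B/P)/ln(1+r₁) ≈ 10.13 → 11 more payments.
Total paid = 16·€525.00 + €67.70 = €8,467.70; interest = €8,467.70 − €7,800.00 = €667.70.

€668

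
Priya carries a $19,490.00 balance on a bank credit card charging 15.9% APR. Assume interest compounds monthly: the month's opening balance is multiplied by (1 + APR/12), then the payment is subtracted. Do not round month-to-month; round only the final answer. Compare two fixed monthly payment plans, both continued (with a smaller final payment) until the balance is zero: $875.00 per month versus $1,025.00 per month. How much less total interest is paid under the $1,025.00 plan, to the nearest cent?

$646.46

Monthly rate r = 15.9%/12 = 1.325% = 0.01325.
At $875.00/mo: n = ⌈−ln(1 − rB₀/P)/ln(1+r)⌉ = 27 payments (last $500.65); total interest = total paid − $19,490.00 = $3,760.65.
At $1,025.00/mo: 23 payments (last $54.19); total interest $3,114.19.
Interest saved = $3,760.65 − $3,114.19 = $646.46.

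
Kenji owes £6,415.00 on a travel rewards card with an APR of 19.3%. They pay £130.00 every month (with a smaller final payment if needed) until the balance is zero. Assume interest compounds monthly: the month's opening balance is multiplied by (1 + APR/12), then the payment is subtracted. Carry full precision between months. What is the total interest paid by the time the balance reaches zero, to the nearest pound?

£6,444

Monthly rate r = 19.3%/12 = 1.60833% = 0.0160833.
Payoff takes n = ⌈−ln(1 − rB₀/P)/ln(1+r)⌉ = ⌈98.912⌉ = 99 payments; the last is £118.70.
Total paid = 98·£130.00 + £118.70 = £12,858.70.
Total interest = total paid − principal = £12,858.70 − £6,415.00 = £6,443.70.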